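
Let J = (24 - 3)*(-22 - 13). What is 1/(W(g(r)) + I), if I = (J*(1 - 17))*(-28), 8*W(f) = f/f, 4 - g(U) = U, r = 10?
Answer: -8/2634239 ≈ -3.0369e-6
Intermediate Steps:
g(U) = 4 - U
J = -735 (J = 21*(-35) = -735)
W(f) = ⅛ (W(f) = (f/f)/8 = (⅛)*1 = ⅛)
I = -329280 (I = -735*(1 - 17)*(-28) = -735*(-16)*(-28) = 11760*(-28) = -329280)
1/(W(g(r)) + I) = 1/(⅛ - 329280) = 1/(-2634239/8) = -8/2634239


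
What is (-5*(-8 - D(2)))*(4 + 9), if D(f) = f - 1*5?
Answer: 325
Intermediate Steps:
D(f) = -5 + f (D(f) = f - 5 = -5 + f)
(-5*(-8 - D(2)))*(4 + 9) = (-5*(-8 - (-5 + 2)))*(4 + 9) = -5*(-8 - 1*(-3))*13 = -5*(-8 + 3)*13 = -5*(-5)*13 = 25*13 = 325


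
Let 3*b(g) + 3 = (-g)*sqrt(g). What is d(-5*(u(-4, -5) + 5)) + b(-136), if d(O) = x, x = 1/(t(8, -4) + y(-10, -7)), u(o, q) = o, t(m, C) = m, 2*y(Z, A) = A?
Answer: -7/9 + 272*I*sqrt(34)/3 ≈ -0.77778 + 528.67*I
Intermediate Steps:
y(Z, A) = A/2
x = 2/9 (x = 1/(8 + (1/2)*(-7)) = 1/(8 - 7/2) = 1/(9/2) = 2/9 ≈ 0.22222)
d(O) = 2/9
b(g) = -1 - g**(3/2)/3 (b(g) = -1 + ((-g)*sqrt(g))/3 = -1 + (-g**(3/2))/3 = -1 - g**(3/2)/3)
d(-5*(u(-4, -5) + 5)) + b(-136) = 2/9 + (-1 - (-272)*I*sqrt(34)/3) = 2/9 + (-1 + 272*I*sqrt(34)/3) = -7/9 + 272*I*sqrt(34)/3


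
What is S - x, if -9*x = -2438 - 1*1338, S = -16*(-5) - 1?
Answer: -3065/9 ≈ -340.56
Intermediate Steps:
S = 79 (S = 80 - 1 = 79)
x = 3776/9 (x = -(-2438 - 1*1338)/9 = -(-2438 - 1338)/9 = -⅑*(-3776) = 3776/9 ≈ 419.56)
S - x = 79 - 1*3776/9 = 79 - 3776/9 = -3065/9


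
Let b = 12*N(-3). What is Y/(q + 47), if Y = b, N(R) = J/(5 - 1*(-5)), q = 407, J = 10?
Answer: 6/227 ≈ 0.026432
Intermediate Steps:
N(R) = 1 (N(R) = 10/(5 - 1*(-5)) = 10/(5 + 5) = 10/10 = 10*(1/10) = 1)
b = 12 (b = 12*1 = 12)
Y = 12
Y/(q + 47) = 12/(407 + 47) = 12/454 = (1/454)*12 = 6/227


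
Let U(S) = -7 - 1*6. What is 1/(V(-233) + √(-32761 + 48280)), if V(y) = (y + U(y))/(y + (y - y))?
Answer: -19106/280816825 + 54289*√15519/842450475 ≈ 0.0079598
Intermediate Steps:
U(S) = -13 (U(S) = -7 - 6 = -13)
V(y) = (-13 + y)/y (V(y) = (y - 13)/(y + (y - y)) = (-13 + y)/(y + 0) = (-13 + y)/y)
1/(V(-233) + √(-32761 + 48280)) = 1/((-13 - 233)/(-233) + √(-32761 + 48280)) = 1/(-1/233*(-246) + √15519) = 1/(246/233 + √15519)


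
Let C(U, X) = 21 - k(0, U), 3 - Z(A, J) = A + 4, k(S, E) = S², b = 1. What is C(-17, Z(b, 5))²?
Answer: 441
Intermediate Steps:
Z(A, J) = -1 - A (Z(A, J) = 3 - (A + 4) = 3 - (4 + A) = 3 + (-4 - A) = -1 - A)
C(U, X) = 21 (C(U, X) = 21 - 1*0² = 21 - 1*0 = 21 + 0 = 21)
C(-17, Z(b, 5))² = 21² = 441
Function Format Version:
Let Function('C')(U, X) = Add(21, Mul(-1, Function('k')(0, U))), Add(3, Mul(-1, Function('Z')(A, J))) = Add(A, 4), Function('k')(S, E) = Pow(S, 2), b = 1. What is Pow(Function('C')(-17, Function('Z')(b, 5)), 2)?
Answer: 441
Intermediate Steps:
Function('Z')(A, J) = Add(-1, Mul(-1, A)) (Function('Z')(A, J) = Add(3, Mul(-1, Add(A, 4))) = Add(3, Mul(-1, Add(4, A))) = Add(3, Add(-4, Mul(-1, A))) = Add(-1, Mul(-1, A)))
Function('C')(U, X) = 21 (Function('C')(U, X) = Add(21, Mul(-1, Pow(0, 2))) = Add(21, Mul(-1, 0)) = Add(21, 0) = 21)
Pow(Function('C')(-17, Function('Z')(b, 5)), 2) = Pow(21, 2) = 441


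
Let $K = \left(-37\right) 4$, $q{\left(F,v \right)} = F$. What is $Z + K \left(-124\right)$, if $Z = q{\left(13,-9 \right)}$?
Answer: $18365$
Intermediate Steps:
$Z = 13$
$K = -148$
$Z + K \left(-124\right) = 13 - -18352 = 13 + 18352 = 18365$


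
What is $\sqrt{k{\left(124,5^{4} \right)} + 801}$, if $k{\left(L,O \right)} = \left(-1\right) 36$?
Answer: $3 \sqrt{85} \approx 27.659$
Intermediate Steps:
$k{\left(L,O \right)} = -36$
$\sqrt{k{\left(124,5^{4} \right)} + 801} = \sqrt{-36 + 801} = \sqrt{765} = 3 \sqrt{85}$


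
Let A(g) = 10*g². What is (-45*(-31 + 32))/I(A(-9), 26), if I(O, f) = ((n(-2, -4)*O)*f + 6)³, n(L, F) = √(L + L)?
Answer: 739205995/2872327398801794023708824 - 144145161225*I/239360616566816168642402 ≈ 2.5735e-16 - 6.0221e-13*I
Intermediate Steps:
n(L, F) = √2*√L (n(L, F) = √(2*L) = √2*√L)
I(O, f) = (6 + 2*I*O*f)³ (I(O, f) = (((√2*√(-2))*O)*f + 6)³ = (((√2*(I*√2))*O)*f + 6)³ = (((2*I)*O)*f + 6)³ = ((2*I*O)*f + 6)³ = (2*I*O*f + 6)³ = (6 + 2*I*O*f)³)
(-45*(-31 + 32))/I(A(-9), 26) = (-45*(-31 + 32))/((8*(3 + I*(10*(-9)²)*26)³)) = (-45*1)/((8*(3 + I*(10*81)*26)³)) = -45*1/(8*(3 + I*810*26)³) = -45*1/(8*(3 + 21060*I)³) = -45/(8*(3 + 21060*I)³)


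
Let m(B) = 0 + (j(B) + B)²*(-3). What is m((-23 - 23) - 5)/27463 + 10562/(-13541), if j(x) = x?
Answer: -712705898/371876483 ≈ -1.9165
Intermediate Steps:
m(B) = -12*B² (m(B) = 0 + (B + B)²*(-3) = 0 + (2*B)²*(-3) = 0 + (4*B²)*(-3) = 0 - 12*B² = -12*B²)
m((-23 - 23) - 5)/27463 + 10562/(-13541) = -12*((-23 - 23) - 5)²/27463 + 10562/(-13541) = -12*(-46 - 5)²*(1/27463) + 10562*(-1/13541) = -12*(-51)²*(1/27463) - 10562/13541 = -12*2601*(1/27463) - 10562/13541 = -31212*1/27463 - 10562/13541 = -31212/27463 - 10562/13541 = -712705898/371876483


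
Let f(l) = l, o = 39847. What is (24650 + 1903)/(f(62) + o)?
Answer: 167/251 ≈ 0.66534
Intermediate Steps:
(24650 + 1903)/(f(62) + o) = (24650 + 1903)/(62 + 39847) = 26553/39909 = 26553*(1/39909) = 167/251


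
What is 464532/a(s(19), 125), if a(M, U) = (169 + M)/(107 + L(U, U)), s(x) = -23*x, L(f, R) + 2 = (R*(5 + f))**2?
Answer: -30666382506465/67 ≈ -4.5771e+11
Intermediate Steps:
L(f, R) = -2 + R**2*(5 + f)**2 (L(f, R) = -2 + (R*(5 + f))**2 = -2 + R**2*(5 + f)**2)
a(M, U) = (169 + M)/(105 + U**2*(5 + U)**2) (a(M, U) = (169 + M)/(107 + (-2 + U**2*(5 + U)**2)) = (169 + M)/(105 + U**2*(5 + U)**2))
464532/a(s(19), 125) = 464532/(((169 - 23*19)/(105 + 125**2*(5 + 125)**2))) = 464532/(((169 - 437)/(105 + 15625*130**2))) = 464532/((-268/(105 + 15625*16900))) = 464532/((-268/(105 + 264062500))) = 464532/((-268/264062605)) = 464532/(((1/264062605)*(-268))) = 464532/(-268/264062605) = 464532*(-264062605/268) = -30666382506465/67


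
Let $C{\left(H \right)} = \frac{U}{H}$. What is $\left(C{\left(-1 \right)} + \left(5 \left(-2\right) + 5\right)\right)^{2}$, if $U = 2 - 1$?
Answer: $36$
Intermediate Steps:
$U = 1$
$C{\left(H \right)} = \frac{1}{H}$ ($C{\left(H \right)} = 1 \frac{1}{H} = \frac{1}{H}$)
$\left(C{\left(-1 \right)} + \left(5 \left(-2\right) + 5\right)\right)^{2} = \left(\frac{1}{-1} + \left(5 \left(-2\right) + 5\right)\right)^{2} = \left(-1 + \left(-10 + 5\right)\right)^{2} = \left(-1 - 5\right)^{2} = \left(-6\right)^{2} = 36$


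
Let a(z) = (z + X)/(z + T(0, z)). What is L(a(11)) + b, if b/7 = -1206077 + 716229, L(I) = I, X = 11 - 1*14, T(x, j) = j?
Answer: -37718292/11 ≈ -3.4289e+6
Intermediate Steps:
X = -3 (X = 11 - 14 = -3)
a(z) = (-3 + z)/(2*z) (a(z) = (z - 3)/(z + z) = (-3 + z)/((2*z)) = (-3 + z)*(1/(2*z)) = (-3 + z)/(2*z))
b = -3428936 (b = 7*(-1206077 + 716229) = 7*(-489848) = -3428936)
L(a(11)) + b = (½)*(-3 + 11)/11 - 3428936 = (½)*(1/11)*8 - 3428936 = 4/11 - 3428936 = -37718292/11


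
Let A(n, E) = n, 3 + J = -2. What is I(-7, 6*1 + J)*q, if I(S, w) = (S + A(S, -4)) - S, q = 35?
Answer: -245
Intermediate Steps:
J = -5 (J = -3 - 2 = -5)
I(S, w) = S (I(S, w) = (S + S) - S = 2*S - S = S)
I(-7, 6*1 + J)*q = -7*35 = -245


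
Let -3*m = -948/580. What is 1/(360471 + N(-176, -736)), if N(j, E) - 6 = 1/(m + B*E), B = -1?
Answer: 106799/38498583268 ≈ 2.7741e-6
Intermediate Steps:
m = 79/145 (m = -(-316)/580 = -1/3*(-237/145) = 79/145 ≈ 0.54483)
N(j, E) = 6 + 1/(79/145 - E)
1/(360471 + N(-176, -736)) = 1/(360471 + (-619 + 870*(-736))/(-79 + 145*(-736))) = 1/(360471 + (-619 - 640320)/(-79 - 106720)) = 1/(360471 - 640939/(-106799)) = 1/(360471 - 1/106799*(-640939)) = 1/(360471 + 640939/106799) = 1/(38498583268/106799) = 106799/38498583268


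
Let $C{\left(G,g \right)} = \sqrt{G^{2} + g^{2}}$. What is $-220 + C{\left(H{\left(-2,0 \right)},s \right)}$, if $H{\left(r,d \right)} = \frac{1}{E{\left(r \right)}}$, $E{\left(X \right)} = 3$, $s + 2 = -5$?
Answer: $-220 + \frac{\sqrt{442}}{3} \approx -212.99$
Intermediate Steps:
$s = -7$ ($s = -2 - 5 = -7$)
$H{\left(r,d \right)} = \frac{1}{3}$
$-220 + C{\left(H{\left(-2,0 \right)},s \right)} = -220 + \sqrt{\left(\frac{1}{3}\right)^{2} + \left(-7\right)^{2}} = -220 + \sqrt{\frac{1}{9} + 49} = -220 + \sqrt{\frac{442}{9}} = -220 + \frac{\sqrt{442}}{3}$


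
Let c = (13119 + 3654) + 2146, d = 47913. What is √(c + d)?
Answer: 4*√4177 ≈ 258.52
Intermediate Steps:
c = 18919 (c = 16773 + 2146 = 18919)
√(c + d) = √(18919 + 47913) = √66832 = 4*√4177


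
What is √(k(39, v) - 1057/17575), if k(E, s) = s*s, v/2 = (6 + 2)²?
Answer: √202427263329/3515 ≈ 128.00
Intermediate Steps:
v = 128 (v = 2*(6 + 2)² = 2*8² = 2*64 = 128)
k(E, s) = s²
√(k(39, v) - 1057/17575) = √(128² - 1057/17575) = √(16384 - 1057*1/17575) = √(16384 - 1057/17575) = √(287947743/17575) = √202427263329/3515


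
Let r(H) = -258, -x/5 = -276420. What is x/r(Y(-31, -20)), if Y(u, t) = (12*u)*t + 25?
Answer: -230350/43 ≈ -5357.0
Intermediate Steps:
x = 1382100 (x = -5*(-276420) = 1382100)
Y(u, t) = 25 + 12*t*u (Y(u, t) = 12*t*u + 25 = 25 + 12*t*u)
x/r(Y(-31, -20)) = 1382100/(-258) = 1382100*(-1/258) = -230350/43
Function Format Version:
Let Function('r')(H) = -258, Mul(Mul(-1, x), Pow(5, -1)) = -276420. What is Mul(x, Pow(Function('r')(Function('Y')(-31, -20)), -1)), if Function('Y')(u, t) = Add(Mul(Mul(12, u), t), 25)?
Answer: Rational(-230350, 43) ≈ -5357.0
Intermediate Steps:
x = 1382100 (x = Mul(-5, -276420) = 1382100)
Function('Y')(u, t) = Add(25, Mul(12, t, u)) (Function('Y')(u, t) = Add(Mul(12, t, u), 25) = Add(25, Mul(12, t, u)))
Mul(x, Pow(Function('r')(Function('Y')(-31, -20)), -1)) = Mul(1382100, Pow(-258, -1)) = Mul(1382100, Rational(-1, 258)) = Rational(-230350, 43)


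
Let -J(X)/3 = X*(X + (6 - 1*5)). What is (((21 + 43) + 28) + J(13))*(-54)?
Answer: 24516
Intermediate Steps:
J(X) = -3*X*(1 + X) (J(X) = -3*X*(X + (6 - 1*5)) = -3*X*(X + (6 - 5)) = -3*X*(X + 1) = -3*X*(1 + X))
(((21 + 43) + 28) + J(13))*(-54) = (((21 + 43) + 28) - 3*13*(1 + 13))*(-54) = ((64 + 28) - 3*13*14)*(-54) = (92 - 546)*(-54) = -454*(-54) = 24516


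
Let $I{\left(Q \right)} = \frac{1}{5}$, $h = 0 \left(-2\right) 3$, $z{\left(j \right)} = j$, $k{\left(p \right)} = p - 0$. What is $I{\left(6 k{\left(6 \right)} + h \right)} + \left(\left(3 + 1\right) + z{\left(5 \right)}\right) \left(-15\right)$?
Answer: $- \frac{674}{5} \approx -134.8$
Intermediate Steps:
$k{\left(p \right)} = p$ ($k{\left(p \right)} = p + 0 = p$)
$h = 0$ ($h = 0 \cdot 3 = 0$)
$I{\left(Q \right)} = \frac{1}{5}$
$I{\left(6 k{\left(6 \right)} + h \right)} + \left(\left(3 + 1\right) + z{\left(5 \right)}\right) \left(-15\right) = \frac{1}{5} + \left(\left(3 + 1\right) + 5\right) \left(-15\right) = \frac{1}{5} + \left(4 + 5\right) \left(-15\right) = \frac{1}{5} + 9 \left(-15\right) = \frac{1}{5} - 135 = - \frac{674}{5}$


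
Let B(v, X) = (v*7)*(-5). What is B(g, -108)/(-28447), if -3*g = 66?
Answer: -770/28447 ≈ -0.027068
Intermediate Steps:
g = -22 (g = -⅓*66 = -22)
B(v, X) = -35*v (B(v, X) = (7*v)*(-5) = -35*v)
B(g, -108)/(-28447) = -35*(-22)/(-28447) = 770*(-1/28447) = -770/28447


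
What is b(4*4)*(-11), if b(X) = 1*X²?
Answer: -2816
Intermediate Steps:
b(X) = X²
b(4*4)*(-11) = (4*4)²*(-11) = 16²*(-11) = 256*(-11) = -2816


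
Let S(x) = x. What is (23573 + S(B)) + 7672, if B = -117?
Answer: 31128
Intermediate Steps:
(23573 + S(B)) + 7672 = (23573 - 117) + 7672 = 23456 + 7672 = 31128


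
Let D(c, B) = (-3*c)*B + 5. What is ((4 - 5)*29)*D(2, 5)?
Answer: 725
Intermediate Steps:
D(c, B) = 5 - 3*B*c (D(c, B) = -3*B*c + 5 = 5 - 3*B*c)
((4 - 5)*29)*D(2, 5) = ((4 - 5)*29)*(5 - 3*5*2) = (-1*29)*(5 - 30) = -29*(-25) = 725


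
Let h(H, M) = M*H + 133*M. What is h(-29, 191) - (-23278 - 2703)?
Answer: 45845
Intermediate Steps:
h(H, M) = 133*M + H*M (h(H, M) = H*M + 133*M = 133*M + H*M)
h(-29, 191) - (-23278 - 2703) = 191*(133 - 29) - (-23278 - 2703) = 191*104 - 1*(-25981) = 19864 + 25981 = 45845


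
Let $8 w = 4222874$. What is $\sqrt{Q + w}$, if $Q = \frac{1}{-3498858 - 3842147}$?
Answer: $\frac{\sqrt{113786088244410591905}}{14682010} \approx 726.54$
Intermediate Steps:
$Q = - \frac{1}{7341005}$ ($Q = \frac{1}{-7341005} = - \frac{1}{7341005} \approx -1.3622 \cdot 10^{-7}$)
$w = \frac{2111437}{4}$ ($w = \frac{1}{8} \cdot 4222874 = \frac{2111437}{4} \approx 5.2786 \cdot 10^{5}$)
$\sqrt{Q + w} = \sqrt{- \frac{1}{7341005} + \frac{2111437}{4}} = \sqrt{\frac{15500069574181}{29364020}} = \frac{\sqrt{113786088244410591905}}{14682010}$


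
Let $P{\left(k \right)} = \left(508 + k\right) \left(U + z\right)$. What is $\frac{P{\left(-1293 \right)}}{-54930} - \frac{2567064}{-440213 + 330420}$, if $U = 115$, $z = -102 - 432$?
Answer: $\frac{20979252185}{1206185898} \approx 17.393$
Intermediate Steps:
$z = -534$ ($z = -102 - 432 = -534$)
$P{\left(k \right)} = -212852 - 419 k$ ($P{\left(k \right)} = \left(508 + k\right) \left(115 - 534\right) = \left(508 + k\right) \left(-419\right) = -212852 - 419 k$)
$\frac{P{\left(-1293 \right)}}{-54930} - \frac{2567064}{-440213 + 330420} = \frac{-212852 - -541767}{-54930} - \frac{2567064}{-440213 + 330420} = \left(-212852 + 541767\right) \left(- \frac{1}{54930}\right) - \frac{2567064}{-109793} = 328915 \left(- \frac{1}{54930}\right) - - \frac{2567064}{109793} = - \frac{65783}{10986} + \frac{2567064}{109793} = \frac{20979252185}{1206185898}$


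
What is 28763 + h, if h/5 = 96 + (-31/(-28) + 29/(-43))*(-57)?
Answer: 35060087/1204 ≈ 29120.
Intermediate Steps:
h = 429435/1204 (h = 5*(96 + (-31/(-28) + 29/(-43))*(-57)) = 5*(96 + (-31*(-1/28) + 29*(-1/43))*(-57)) = 5*(96 + (31/28 - 29/43)*(-57)) = 5*(96 + (521/1204)*(-57)) = 5*(96 - 29697/1204) = 5*(85887/1204) = 429435/1204 ≈ 356.67)
28763 + h = 28763 + 429435/1204 = 35060087/1204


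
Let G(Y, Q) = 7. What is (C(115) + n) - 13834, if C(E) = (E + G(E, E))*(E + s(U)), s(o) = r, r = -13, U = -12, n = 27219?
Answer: 25829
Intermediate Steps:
s(o) = -13
C(E) = (-13 + E)*(7 + E) (C(E) = (E + 7)*(E - 13) = (7 + E)*(-13 + E) = (-13 + E)*(7 + E))
(C(115) + n) - 13834 = ((-91 + 115² - 6*115) + 27219) - 13834 = ((-91 + 13225 - 690) + 27219) - 13834 = (12444 + 27219) - 13834 = 39663 - 13834 = 25829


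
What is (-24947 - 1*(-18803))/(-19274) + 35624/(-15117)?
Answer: -296869064/145682529 ≈ -2.0378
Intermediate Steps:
(-24947 - 1*(-18803))/(-19274) + 35624/(-15117) = (-24947 + 18803)*(-1/19274) + 35624*(-1/15117) = -6144*(-1/19274) - 35624/15117 = 3072/9637 - 35624/15117 = -296869064/145682529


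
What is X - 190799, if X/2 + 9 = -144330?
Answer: -479477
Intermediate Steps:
X = -288678 (X = -18 + 2*(-144330) = -18 - 288660 = -288678)
X - 190799 = -288678 - 190799 = -479477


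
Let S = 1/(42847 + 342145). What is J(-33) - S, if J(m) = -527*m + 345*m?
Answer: 2312261951/384992 ≈ 6006.0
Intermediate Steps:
J(m) = -182*m
S = 1/384992 ≈ 2.5975e-6
J(-33) - S = -182*(-33) - 1*1/384992 = 6006 - 1/384992 = 2312261951/384992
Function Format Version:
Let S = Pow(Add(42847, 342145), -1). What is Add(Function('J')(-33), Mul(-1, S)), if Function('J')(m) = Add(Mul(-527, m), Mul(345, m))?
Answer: Rational(2312261951, 384992) ≈ 6006.0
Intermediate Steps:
Function('J')(m) = Mul(-182, m)
S = Rational(1, 384992) (S = Pow(384992, -1) = Rational(1, 384992) ≈ 2.5975e-6)
Add(Function('J')(-33), Mul(-1, S)) = Add(Mul(-182, -33), Mul(-1, Rational(1, 384992))) = Add(6006, Rational(-1, 384992)) = Rational(2312261951, 384992)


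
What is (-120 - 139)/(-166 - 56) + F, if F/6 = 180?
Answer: 6487/6 ≈ 1081.2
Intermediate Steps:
F = 1080 (F = 6*180 = 1080)
(-120 - 139)/(-166 - 56) + F = (-120 - 139)/(-166 - 56) + 1080 = -259/(-222) + 1080 = -259*(-1/222) + 1080 = 7/6 + 1080 = 6487/6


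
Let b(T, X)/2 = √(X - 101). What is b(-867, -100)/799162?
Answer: I*√201/399581 ≈ 3.5481e-5*I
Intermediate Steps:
b(T, X) = 2*√(-101 + X) (b(T, X) = 2*√(X - 101) = 2*√(-101 + X))
b(-867, -100)/799162 = (2*√(-101 - 100))/799162 = (2*√(-201))*(1/799162) = (2*(I*√201))*(1/799162) = (2*I*√201)*(1/799162) = I*√201/399581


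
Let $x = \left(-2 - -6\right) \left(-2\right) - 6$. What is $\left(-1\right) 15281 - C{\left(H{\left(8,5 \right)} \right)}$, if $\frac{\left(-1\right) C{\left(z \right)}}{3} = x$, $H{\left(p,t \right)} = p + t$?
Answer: $-15323$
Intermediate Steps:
$x = -14$ ($x = \left(-2 + 6\right) \left(-2\right) - 6 = 4 \left(-2\right) - 6 = -8 - 6 = -14$)
$C{\left(z \right)} = 42$ ($C{\left(z \right)} = \left(-3\right) \left(-14\right) = 42$)
$\left(-1\right) 15281 - C{\left(H{\left(8,5 \right)} \right)} = \left(-1\right) 15281 - 42 = -15281 - 42 = -15323$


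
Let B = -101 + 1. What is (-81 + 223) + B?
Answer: 42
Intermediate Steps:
B = -100
(-81 + 223) + B = (-81 + 223) - 100 = 142 - 100 = 42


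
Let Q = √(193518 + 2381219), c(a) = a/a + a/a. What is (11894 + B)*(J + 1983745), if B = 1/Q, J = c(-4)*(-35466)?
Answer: 22750997822 + 1912813*√2574737/2574737 ≈ 2.2751e+10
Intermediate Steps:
c(a) = 2 (c(a) = 1 + 1 = 2)
Q = √2574737 ≈ 1604.6
J = -70932 (J = 2*(-35466) = -70932)
B = √2574737/2574737 (B = 1/(√2574737) = √2574737/2574737 ≈ 0.00062321)
(11894 + B)*(J + 1983745) = (11894 + √2574737/2574737)*(-70932 + 1983745) = (11894 + √2574737/2574737)*1912813 = 22750997822 + 1912813*√2574737/2574737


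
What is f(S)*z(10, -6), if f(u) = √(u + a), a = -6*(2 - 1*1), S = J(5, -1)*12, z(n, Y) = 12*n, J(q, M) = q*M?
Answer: 120*I*√66 ≈ 974.88*I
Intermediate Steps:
J(q, M) = M*q
S = -60 (S = -1*5*12 = -5*12 = -60)
a = -6 (a = -6*(2 - 1) = -6*1 = -6)
f(u) = √(-6 + u) (f(u) = √(u - 6) = √(-6 + u))
f(S)*z(10, -6) = √(-6 - 60)*(12*10) = √(-66)*120 = (I*√66)*120 = 120*I*√66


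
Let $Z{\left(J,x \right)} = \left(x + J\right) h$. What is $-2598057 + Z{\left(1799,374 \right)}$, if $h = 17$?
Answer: $-2561116$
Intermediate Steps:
$Z{\left(J,x \right)} = 17 J + 17 x$ ($Z{\left(J,x \right)} = \left(x + J\right) 17 = \left(J + x\right) 17 = 17 J + 17 x$)
$-2598057 + Z{\left(1799,374 \right)} = -2598057 + \left(17 \cdot 1799 + 17 \cdot 374\right) = -2598057 + \left(30583 + 6358\right) = -2598057 + 36941 = -2561116$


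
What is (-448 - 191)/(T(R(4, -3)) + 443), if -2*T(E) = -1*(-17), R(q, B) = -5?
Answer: -1278/869 ≈ -1.4707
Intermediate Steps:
T(E) = -17/2 (T(E) = -(-1)*(-17)/2 = -½*17 = -17/2)
(-448 - 191)/(T(R(4, -3)) + 443) = (-448 - 191)/(-17/2 + 443) = -639/869/2 = -639*2/869 = -1278/869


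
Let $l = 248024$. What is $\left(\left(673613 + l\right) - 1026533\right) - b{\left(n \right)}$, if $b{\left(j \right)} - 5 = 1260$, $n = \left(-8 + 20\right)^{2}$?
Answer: $-106161$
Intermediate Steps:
$n = 144$ ($n = 12^{2} = 144$)
$b{\left(j \right)} = 1265$ ($b{\left(j \right)} = 5 + 1260 = 1265$)
$\left(\left(673613 + l\right) - 1026533\right) - b{\left(n \right)} = \left(\left(673613 + 248024\right) - 1026533\right) - 1265 = \left(921637 - 1026533\right) - 1265 = -104896 - 1265 = -106161$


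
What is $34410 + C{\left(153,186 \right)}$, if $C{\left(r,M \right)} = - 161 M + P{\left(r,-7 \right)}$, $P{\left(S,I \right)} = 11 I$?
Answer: $4387$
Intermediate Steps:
$C{\left(r,M \right)} = -77 - 161 M$ ($C{\left(r,M \right)} = - 161 M + 11 \left(-7\right) = - 161 M - 77 = -77 - 161 M$)
$34410 + C{\left(153,186 \right)} = 34410 - 30023 = 4387$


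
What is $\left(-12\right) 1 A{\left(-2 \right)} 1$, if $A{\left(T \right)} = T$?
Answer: $24$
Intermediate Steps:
$\left(-12\right) 1 A{\left(-2 \right)} 1 = \left(-12\right) 1 \left(-2\right) 1 = \left(-12\right) \left(-2\right) 1 = 24 \cdot 1 = 24$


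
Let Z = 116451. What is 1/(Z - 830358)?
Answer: -1/713907 ≈ -1.4007e-6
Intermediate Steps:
1/(Z - 830358) = 1/(116451 - 830358) = 1/(-713907) = -1/713907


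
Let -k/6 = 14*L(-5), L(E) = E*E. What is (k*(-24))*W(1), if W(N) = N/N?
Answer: 50400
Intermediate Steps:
L(E) = E²
W(N) = 1
k = -2100 (k = -84*(-5)² = -84*25 = -6*350 = -2100)
(k*(-24))*W(1) = -2100*(-24)*1 = 50400*1 = 50400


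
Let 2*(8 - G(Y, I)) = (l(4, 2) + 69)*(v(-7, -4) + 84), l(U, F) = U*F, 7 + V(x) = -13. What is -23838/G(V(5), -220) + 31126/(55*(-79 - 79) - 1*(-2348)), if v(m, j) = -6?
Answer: 28979113/9497145 ≈ 3.0513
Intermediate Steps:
V(x) = -20 (V(x) = -7 - 13 = -20)
l(U, F) = F*U
G(Y, I) = -2995 (G(Y, I) = 8 - (2*4 + 69)*(-6 + 84)/2 = 8 - (8 + 69)*78/2 = 8 - 77*78/2 = 8 - ½*6006 = 8 - 3003 = -2995)
-23838/G(V(5), -220) + 31126/(55*(-79 - 79) - 1*(-2348)) = -23838/(-2995) + 31126/(55*(-79 - 79) - 1*(-2348)) = -23838*(-1/2995) + 31126/(55*(-158) + 2348) = 23838/2995 + 31126/(-8690 + 2348) = 23838/2995 + 31126/(-6342) = 23838/2995 + 31126*(-1/6342) = 23838/2995 - 15563/3171 = 28979113/9497145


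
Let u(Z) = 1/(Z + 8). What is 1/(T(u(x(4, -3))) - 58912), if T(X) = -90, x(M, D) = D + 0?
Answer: -1/59002 ≈ -1.6949e-5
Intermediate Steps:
x(M, D) = D
u(Z) = 1/(8 + Z)
1/(T(u(x(4, -3))) - 58912) = 1/(-90 - 58912) = 1/(-59002) = -1/59002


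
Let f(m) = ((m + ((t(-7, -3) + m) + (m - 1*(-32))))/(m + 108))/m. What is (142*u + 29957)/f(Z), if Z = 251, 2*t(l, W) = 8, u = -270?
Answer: -755383747/789 ≈ -9.5739e+5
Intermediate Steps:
t(l, W) = 4 (t(l, W) = (1/2)*8 = 4)
f(m) = (36 + 3*m)/(m*(108 + m)) (f(m) = ((m + ((4 + m) + (m - 1*(-32))))/(m + 108))/m = ((m + ((4 + m) + (m + 32)))/(108 + m))/m = ((m + ((4 + m) + (32 + m)))/(108 + m))/m = ((m + (36 + 2*m))/(108 + m))/m = ((36 + 3*m)/(108 + m))/m = (36 + 3*m)/(m*(108 + m)))
(142*u + 29957)/f(Z) = (142*(-270) + 29957)/((3*(12 + 251)/(251*(108 + 251)))) = (-38340 + 29957)/((3*(1/251)*263/359)) = -8383/(3*(1/251)*(1/359)*263) = -8383/789/90109 = -8383*90109/789 = -755383747/789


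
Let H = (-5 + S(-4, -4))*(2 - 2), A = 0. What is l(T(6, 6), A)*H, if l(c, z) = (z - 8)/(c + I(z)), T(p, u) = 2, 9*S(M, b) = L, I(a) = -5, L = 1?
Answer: 0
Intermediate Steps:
S(M, b) = ⅑ (S(M, b) = (⅑)*1 = ⅑)
H = 0 (H = (-5 + ⅑)*(2 - 2) = -44/9*0 = 0)
l(c, z) = (-8 + z)/(-5 + c) (l(c, z) = (z - 8)/(c - 5) = (-8 + z)/(-5 + c))
l(T(6, 6), A)*H = ((-8 + 0)/(-5 + 2))*0 = (-8/(-3))*0 = -⅓*(-8)*0 = (8/3)*0 = 0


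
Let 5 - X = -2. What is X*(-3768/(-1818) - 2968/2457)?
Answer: 214564/35451 ≈ 6.0524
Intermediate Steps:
X = 7 (X = 5 - 1*(-2) = 5 + 2 = 7)
X*(-3768/(-1818) - 2968/2457) = 7*(-3768/(-1818) - 2968/2457) = 7*(-3768*(-1/1818) - 2968*1/2457) = 7*(628/303 - 424/351) = 7*(30652/35451) = 214564/35451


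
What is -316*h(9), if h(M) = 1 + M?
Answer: -3160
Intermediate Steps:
-316*h(9) = -316*(1 + 9) = -316*10 = -3160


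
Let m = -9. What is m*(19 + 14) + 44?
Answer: -253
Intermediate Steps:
m*(19 + 14) + 44 = -9*(19 + 14) + 44 = -9*33 + 44 = -297 + 44 = -253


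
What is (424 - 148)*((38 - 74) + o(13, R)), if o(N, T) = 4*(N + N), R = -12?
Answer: 18768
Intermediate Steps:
o(N, T) = 8*N (o(N, T) = 4*(2*N) = 8*N)
(424 - 148)*((38 - 74) + o(13, R)) = (424 - 148)*((38 - 74) + 8*13) = 276*(-36 + 104) = 276*68 = 18768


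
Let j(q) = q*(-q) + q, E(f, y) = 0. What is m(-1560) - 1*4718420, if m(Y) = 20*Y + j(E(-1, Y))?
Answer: -4749620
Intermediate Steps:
j(q) = q - q² (j(q) = -q² + q = q - q²)
m(Y) = 20*Y (m(Y) = 20*Y + 0*(1 - 1*0) = 20*Y + 0*(1 + 0) = 20*Y + 0*1 = 20*Y + 0 = 20*Y)
m(-1560) - 1*4718420 = 20*(-1560) - 1*4718420 = -31200 - 4718420 = -4749620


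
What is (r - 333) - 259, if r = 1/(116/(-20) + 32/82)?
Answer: -656733/1109 ≈ -592.18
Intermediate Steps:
r = -205/1109 (r = 1/(116*(-1/20) + 32*(1/82)) = 1/(-29/5 + 16/41) = 1/(-1109/205) = -205/1109 ≈ -0.18485)
(r - 333) - 259 = (-205/1109 - 333) - 259 = -369502/1109 - 259 = -656733/1109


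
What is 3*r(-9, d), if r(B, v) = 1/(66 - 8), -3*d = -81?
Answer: 3/58 ≈ 0.051724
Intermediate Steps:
d = 27 (d = -⅓*(-81) = 27)
r(B, v) = 1/58
3*r(-9, d) = 3*(1/58) = 3/58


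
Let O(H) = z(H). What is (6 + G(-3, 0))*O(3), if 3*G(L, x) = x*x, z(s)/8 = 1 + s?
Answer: 192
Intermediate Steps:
z(s) = 8 + 8*s (z(s) = 8*(1 + s) = 8 + 8*s)
G(L, x) = x**2/3 (G(L, x) = (x*x)/3 = x**2/3)
O(H) = 8 + 8*H
(6 + G(-3, 0))*O(3) = (6 + (1/3)*0**2)*(8 + 8*3) = (6 + (1/3)*0)*(8 + 24) = (6 + 0)*32 = 6*32 = 192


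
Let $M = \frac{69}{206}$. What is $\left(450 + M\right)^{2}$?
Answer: $\frac{8606087361}{42436} \approx 2.028 \cdot 10^{5}$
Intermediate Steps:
$M = \frac{69}{206}$ ($M = 69 \cdot \frac{1}{206} = \frac{69}{206} \approx 0.33495$)
$\left(450 + M\right)^{2} = \left(450 + \frac{69}{206}\right)^{2} = \left(\frac{92769}{206}\right)^{2} = \frac{8606087361}{42436}$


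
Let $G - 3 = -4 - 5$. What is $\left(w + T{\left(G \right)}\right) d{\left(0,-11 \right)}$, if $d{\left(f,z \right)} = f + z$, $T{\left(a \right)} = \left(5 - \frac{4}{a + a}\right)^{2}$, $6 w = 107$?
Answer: $- \frac{9163}{18} \approx -509.06$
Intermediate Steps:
$w = \frac{107}{6}$ ($w = \frac{1}{6} \cdot 107 = \frac{107}{6} \approx 17.833$)
$G = -6$ ($G = 3 - 9 = -6$)
$T{\left(a \right)} = \left(5 - \frac{2}{a}\right)^{2}$ ($T{\left(a \right)} = \left(5 - \frac{4}{2 a}\right)^{2} = \left(5 - 4 \frac{1}{2 a}\right)^{2} = \left(5 - \frac{2}{a}\right)^{2}$)
$\left(w + T{\left(G \right)}\right) d{\left(0,-11 \right)} = \left(\frac{107}{6} + \frac{\left(-2 + 5 \left(-6\right)\right)^{2}}{36}\right) \left(0 - 11\right) = \left(\frac{107}{6} + \frac{\left(-2 - 30\right)^{2}}{36}\right) \left(-11\right) = \left(\frac{107}{6} + \frac{\left(-32\right)^{2}}{36}\right) \left(-11\right) = \left(\frac{107}{6} + \frac{1}{36} \cdot 1024\right) \left(-11\right) = \left(\frac{107}{6} + \frac{256}{9}\right) \left(-11\right) = \frac{833}{18} \left(-11\right) = - \frac{9163}{18}$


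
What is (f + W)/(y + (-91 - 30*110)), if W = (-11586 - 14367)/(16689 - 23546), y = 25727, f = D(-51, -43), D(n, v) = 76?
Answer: 547085/153157952 ≈ 0.0035720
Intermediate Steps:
f = 76
W = 25953/6857 (W = -25953/(-6857) = -25953*(-1/6857) = 25953/6857 ≈ 3.7849)
(f + W)/(y + (-91 - 30*110)) = (76 + 25953/6857)/(25727 + (-91 - 30*110)) = 547085/(6857*(25727 + (-91 - 3300))) = 547085/(6857*(25727 - 3391)) = (547085/6857)/22336 = (547085/6857)*(1/22336) = 547085/153157952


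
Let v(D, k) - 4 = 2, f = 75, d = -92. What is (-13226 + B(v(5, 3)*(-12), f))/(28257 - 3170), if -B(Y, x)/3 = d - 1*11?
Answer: -12917/25087 ≈ -0.51489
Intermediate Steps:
v(D, k) = 6 (v(D, k) = 4 + 2 = 6)
B(Y, x) = 309 (B(Y, x) = -3*(-92 - 1*11) = -3*(-92 - 11) = -3*(-103) = 309)
(-13226 + B(v(5, 3)*(-12), f))/(28257 - 3170) = (-13226 + 309)/(28257 - 3170) = -12917/25087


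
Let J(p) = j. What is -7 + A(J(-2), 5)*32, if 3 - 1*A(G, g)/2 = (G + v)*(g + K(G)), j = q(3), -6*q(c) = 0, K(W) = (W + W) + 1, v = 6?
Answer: -2119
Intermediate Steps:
K(W) = 1 + 2*W (K(W) = 2*W + 1 = 1 + 2*W)
q(c) = 0 (q(c) = -⅙*0 = 0)
j = 0
J(p) = 0
A(G, g) = 6 - 2*(6 + G)*(1 + g + 2*G) (A(G, g) = 6 - 2*(G + 6)*(g + (1 + 2*G)) = 6 - 2*(6 + G)*(1 + g + 2*G))
-7 + A(J(-2), 5)*32 = -7 + (-6 - 26*0 - 12*5 - 4*0² - 2*0*5)*32 = -7 + (-6 + 0 - 60 - 4*0 + 0)*32 = -7 + (-6 + 0 - 60 + 0 + 0)*32 = -7 - 66*32 = -7 - 2112 = -2119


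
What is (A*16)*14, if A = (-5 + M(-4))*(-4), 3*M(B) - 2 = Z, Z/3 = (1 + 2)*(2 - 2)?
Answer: 11648/3 ≈ 3882.7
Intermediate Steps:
Z = 0 (Z = 3*((1 + 2)*(2 - 2)) = 3*(3*0) = 3*0 = 0)
M(B) = ⅔ (M(B) = ⅔ + (⅓)*0 = ⅔ + 0 = ⅔)
A = 52/3 (A = (-5 + ⅔)*(-4) = -13/3*(-4) = 52/3 ≈ 17.333)
(A*16)*14 = ((52/3)*16)*14 = (832/3)*14 = 11648/3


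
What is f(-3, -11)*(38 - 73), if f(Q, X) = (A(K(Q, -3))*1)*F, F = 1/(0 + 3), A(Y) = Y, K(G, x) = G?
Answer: 35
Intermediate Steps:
F = ⅓ (F = 1/3 = ⅓ ≈ 0.33333)
f(Q, X) = Q/3 (f(Q, X) = (Q*1)*(⅓) = Q*(⅓) = Q/3)
f(-3, -11)*(38 - 73) = ((⅓)*(-3))*(38 - 73) = -1*(-35) = 35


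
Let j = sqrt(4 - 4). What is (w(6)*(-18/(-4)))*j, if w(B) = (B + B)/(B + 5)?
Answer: 0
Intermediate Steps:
w(B) = 2*B/(5 + B) (w(B) = (2*B)/(5 + B) = 2*B/(5 + B))
j = 0 (j = sqrt(0) = 0)
(w(6)*(-18/(-4)))*j = ((2*6/(5 + 6))*(-18/(-4)))*0 = ((2*6/11)*(-18*(-1/4)))*0 = ((2*6*(1/11))*(9/2))*0 = ((12/11)*(9/2))*0 = (54/11)*0 = 0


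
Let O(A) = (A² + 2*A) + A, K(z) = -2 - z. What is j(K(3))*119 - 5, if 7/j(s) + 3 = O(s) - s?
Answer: 773/12 ≈ 64.417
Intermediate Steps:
O(A) = A² + 3*A
j(s) = 7/(-3 - s + s*(3 + s)) (j(s) = 7/(-3 + (s*(3 + s) - s)) = 7/(-3 + (-s + s*(3 + s))) = 7/(-3 - s + s*(3 + s)))
j(K(3))*119 - 5 = (7/(-3 + (-2 - 1*3)² + 2*(-2 - 1*3)))*119 - 5 = (7/(-3 + (-2 - 3)² + 2*(-2 - 3)))*119 - 5 = (7/(-3 + (-5)² + 2*(-5)))*119 - 5 = (7/(-3 + 25 - 10))*119 - 5 = (7/12)*119 - 5 = 833/12 - 5 = 773/12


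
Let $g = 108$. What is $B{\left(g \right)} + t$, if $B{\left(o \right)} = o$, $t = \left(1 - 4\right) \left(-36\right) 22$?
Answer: $2484$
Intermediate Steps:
$t = 2376$ ($t = \left(1 - 4\right) \left(-36\right) 22 = \left(-3\right) \left(-36\right) 22 = 108 \cdot 22 = 2376$)
$B{\left(g \right)} + t = 108 + 2376 = 2484$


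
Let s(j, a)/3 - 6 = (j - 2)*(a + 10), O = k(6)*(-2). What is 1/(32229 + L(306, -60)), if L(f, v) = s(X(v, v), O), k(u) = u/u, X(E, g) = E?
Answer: 1/30759 ≈ 3.2511e-5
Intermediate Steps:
k(u) = 1
O = -2 (O = 1*(-2) = -2)
s(j, a) = 18 + 3*(-2 + j)*(10 + a) (s(j, a) = 18 + 3*((j - 2)*(a + 10)) = 18 + 3*((-2 + j)*(10 + a)) = 18 + 3*(-2 + j)*(10 + a))
L(f, v) = -30 + 24*v (L(f, v) = -42 - 6*(-2) + 30*v + 3*(-2)*v = -42 + 12 + 30*v - 6*v = -30 + 24*v)
1/(32229 + L(306, -60)) = 1/(32229 + (-30 + 24*(-60))) = 1/(32229 + (-30 - 1440)) = 1/(32229 - 1470) = 1/30759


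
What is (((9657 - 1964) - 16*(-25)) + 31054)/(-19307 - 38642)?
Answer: -39147/57949 ≈ -0.67554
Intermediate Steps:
(((9657 - 1964) - 16*(-25)) + 31054)/(-19307 - 38642) = ((7693 + 400) + 31054)/(-57949) = (8093 + 31054)*(-1/57949) = 39147*(-1/57949) = -39147/57949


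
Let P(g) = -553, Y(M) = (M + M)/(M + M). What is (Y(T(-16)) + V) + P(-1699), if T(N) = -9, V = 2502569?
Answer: 2502017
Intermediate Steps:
Y(M) = 1 (Y(M) = (2*M)/((2*M)) = (2*M)*(1/(2*M)) = 1)
(Y(T(-16)) + V) + P(-1699) = (1 + 2502569) - 553 = 2502570 - 553 = 2502017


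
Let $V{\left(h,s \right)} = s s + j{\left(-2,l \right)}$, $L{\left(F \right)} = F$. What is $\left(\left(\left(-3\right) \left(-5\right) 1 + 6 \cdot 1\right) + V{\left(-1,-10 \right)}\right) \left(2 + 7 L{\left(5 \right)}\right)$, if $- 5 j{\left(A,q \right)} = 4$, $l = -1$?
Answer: $\frac{22237}{5} \approx 4447.4$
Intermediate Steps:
$j{\left(A,q \right)} = - \frac{4}{5}$ ($j{\left(A,q \right)} = \left(- \frac{1}{5}\right) 4 = - \frac{4}{5}$)
$V{\left(h,s \right)} = - \frac{4}{5} + s^{2}$ ($V{\left(h,s \right)} = s s - \frac{4}{5} = s^{2} - \frac{4}{5} = - \frac{4}{5} + s^{2}$)
$\left(\left(\left(-3\right) \left(-5\right) 1 + 6 \cdot 1\right) + V{\left(-1,-10 \right)}\right) \left(2 + 7 L{\left(5 \right)}\right) = \left(\left(\left(-3\right) \left(-5\right) 1 + 6 \cdot 1\right) - \left(\frac{4}{5} - \left(-10\right)^{2}\right)\right) \left(2 + 7 \cdot 5\right) = \left(\left(15 \cdot 1 + 6\right) + \left(- \frac{4}{5} + 100\right)\right) \left(2 + 35\right) = \left(\left(15 + 6\right) + \frac{496}{5}\right) 37 = \left(21 + \frac{496}{5}\right) 37 = \frac{601}{5} \cdot 37 = \frac{22237}{5}$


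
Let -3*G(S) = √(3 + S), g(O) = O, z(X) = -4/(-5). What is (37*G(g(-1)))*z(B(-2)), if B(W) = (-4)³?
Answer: -148*√2/15 ≈ -13.954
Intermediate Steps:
B(W) = -64
z(X) = ⅘ (z(X) = -4*(-⅕) = ⅘)
G(S) = -√(3 + S)/3
(37*G(g(-1)))*z(B(-2)) = (37*(-√(3 - 1)/3))*(⅘) = (37*(-√2/3))*(⅘) = -37*√2/3*(⅘) = -148*√2/15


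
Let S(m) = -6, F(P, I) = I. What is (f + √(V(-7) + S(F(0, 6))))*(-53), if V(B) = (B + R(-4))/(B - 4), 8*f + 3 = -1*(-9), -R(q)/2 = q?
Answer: -159/4 - 53*I*√737/11 ≈ -39.75 - 130.8*I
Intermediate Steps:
R(q) = -2*q
f = ¾ (f = -3/8 + (-1*(-9))/8 = -3/8 + (⅛)*9 = -3/8 + 9/8 = ¾ ≈ 0.75000)
V(B) = (8 + B)/(-4 + B) (V(B) = (B - 2*(-4))/(B - 4) = (B + 8)/(-4 + B) = (8 + B)/(-4 + B))
(f + √(V(-7) + S(F(0, 6))))*(-53) = (¾ + √((8 - 7)/(-4 - 7) - 6))*(-53) = (¾ + √(1/(-11) - 6))*(-53) = (¾ + √(-1/11*1 - 6))*(-53) = (¾ + √(-1/11 - 6))*(-53) = (¾ + √(-67/11))*(-53) = (¾ + I*√737/11)*(-53) = -159/4 - 53*I*√737/11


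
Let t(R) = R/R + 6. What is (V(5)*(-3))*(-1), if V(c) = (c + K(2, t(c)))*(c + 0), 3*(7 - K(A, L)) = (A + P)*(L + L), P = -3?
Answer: 250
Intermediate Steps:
t(R) = 7 (t(R) = 1 + 6 = 7)
K(A, L) = 7 - 2*L*(-3 + A)/3 (K(A, L) = 7 - (A - 3)*(L + L)/3 = 7 - (-3 + A)*2*L/3 = 7 - 2*L*(-3 + A)/3)
V(c) = c*(35/3 + c) (V(c) = (c + (7 + 2*7 - 2/3*2*7))*(c + 0) = (c + (7 + 14 - 28/3))*c = (c + 35/3)*c = (35/3 + c)*c = c*(35/3 + c))
(V(5)*(-3))*(-1) = (((1/3)*5*(35 + 3*5))*(-3))*(-1) = (((1/3)*5*(35 + 15))*(-3))*(-1) = (((1/3)*5*50)*(-3))*(-1) = ((250/3)*(-3))*(-1) = -250*(-1) = 250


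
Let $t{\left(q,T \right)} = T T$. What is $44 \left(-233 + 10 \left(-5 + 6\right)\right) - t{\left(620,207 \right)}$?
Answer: $-52661$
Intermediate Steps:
$t{\left(q,T \right)} = T^{2}$
$44 \left(-233 + 10 \left(-5 + 6\right)\right) - t{\left(620,207 \right)} = 44 \left(-233 + 10 \left(-5 + 6\right)\right) - 207^{2} = 44 \left(-233 + 10 \cdot 1\right) - 42849 = 44 \left(-233 + 10\right) - 42849 = 44 \left(-223\right) - 42849 = -9812 - 42849 = -52661$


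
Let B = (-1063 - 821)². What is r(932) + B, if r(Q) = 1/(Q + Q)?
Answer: 6616185985/1864 ≈ 3.5495e+6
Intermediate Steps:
r(Q) = 1/(2*Q)
B = 3549456 (B = (-1884)² = 3549456)
r(932) + B = (½)/932 + 3549456 = (½)*(1/932) + 3549456 = 1/1864 + 3549456 = 6616185985/1864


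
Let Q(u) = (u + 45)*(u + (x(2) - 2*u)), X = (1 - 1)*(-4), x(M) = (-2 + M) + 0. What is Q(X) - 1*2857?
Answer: -2857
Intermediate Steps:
x(M) = -2 + M
X = 0 (X = 0*(-4) = 0)
Q(u) = -u*(45 + u) (Q(u) = (u + 45)*(u + ((-2 + 2) - 2*u)) = (45 + u)*(u + (0 - 2*u)) = (45 + u)*(u - 2*u) = (45 + u)*(-u) = -u*(45 + u))
Q(X) - 1*2857 = 0*(-45 - 1*0) - 1*2857 = 0*(-45 + 0) - 2857 = 0*(-45) - 2857 = 0 - 2857 = -2857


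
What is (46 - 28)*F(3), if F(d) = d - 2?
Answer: 18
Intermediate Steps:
F(d) = -2 + d
(46 - 28)*F(3) = (46 - 28)*(-2 + 3) = 18*1 = 18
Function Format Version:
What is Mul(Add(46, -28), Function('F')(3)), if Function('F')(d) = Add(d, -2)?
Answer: 18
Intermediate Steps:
Function('F')(d) = Add(-2, d)
Mul(Add(46, -28), Function('F')(3)) = Mul(Add(46, -28), Add(-2, 3)) = Mul(18, 1) = 18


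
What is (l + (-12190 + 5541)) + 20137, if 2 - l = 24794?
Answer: -11304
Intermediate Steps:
l = -24792 (l = 2 - 1*24794 = 2 - 24794 = -24792)
(l + (-12190 + 5541)) + 20137 = (-24792 + (-12190 + 5541)) + 20137 = (-24792 - 6649) + 20137 = -31441 + 20137 = -11304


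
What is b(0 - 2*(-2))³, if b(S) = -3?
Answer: -27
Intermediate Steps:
b(0 - 2*(-2))³ = (-3)³ = -27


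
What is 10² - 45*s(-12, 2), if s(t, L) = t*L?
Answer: 1180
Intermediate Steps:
s(t, L) = L*t
10² - 45*s(-12, 2) = 10² - 90*(-12) = 100 - 45*(-24) = 100 + 1080 = 1180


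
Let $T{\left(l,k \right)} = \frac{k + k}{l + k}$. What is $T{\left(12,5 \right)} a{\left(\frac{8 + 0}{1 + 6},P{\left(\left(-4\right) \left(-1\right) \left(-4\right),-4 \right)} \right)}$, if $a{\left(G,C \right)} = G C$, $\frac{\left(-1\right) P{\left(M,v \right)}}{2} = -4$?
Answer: $\frac{640}{119} \approx 5.3782$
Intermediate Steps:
$T{\left(l,k \right)} = \frac{2 k}{k + l}$
$P{\left(M,v \right)} = 8$ ($P{\left(M,v \right)} = \left(-2\right) \left(-4\right) = 8$)
$a{\left(G,C \right)} = C G$
$T{\left(12,5 \right)} a{\left(\frac{8 + 0}{1 + 6},P{\left(\left(-4\right) \left(-1\right) \left(-4\right),-4 \right)} \right)} = 2 \cdot 5 \frac{1}{5 + 12} \cdot 8 \frac{8 + 0}{1 + 6} = 2 \cdot 5 \cdot \frac{1}{17} \cdot 8 \cdot \frac{8}{7} = 2 \cdot 5 \cdot \frac{1}{17} \cdot 8 \cdot 8 \cdot \frac{1}{7} = \frac{10 \cdot 8 \cdot \frac{8}{7}}{17} = \frac{10}{17} \cdot \frac{64}{7} = \frac{640}{119}$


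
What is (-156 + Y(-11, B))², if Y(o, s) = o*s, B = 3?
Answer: 35721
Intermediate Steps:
(-156 + Y(-11, B))² = (-156 - 11*3)² = (-156 - 33)² = (-189)² = 35721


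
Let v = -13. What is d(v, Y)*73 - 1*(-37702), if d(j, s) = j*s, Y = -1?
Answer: 38651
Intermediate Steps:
d(v, Y)*73 - 1*(-37702) = -13*(-1)*73 - 1*(-37702) = 13*73 + 37702 = 949 + 37702 = 38651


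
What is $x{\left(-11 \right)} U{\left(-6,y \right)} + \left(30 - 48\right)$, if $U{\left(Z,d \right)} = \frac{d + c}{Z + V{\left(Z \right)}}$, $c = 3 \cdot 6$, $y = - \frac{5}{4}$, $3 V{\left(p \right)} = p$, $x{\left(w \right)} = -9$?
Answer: $\frac{27}{32} \approx 0.84375$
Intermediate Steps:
$V{\left(p \right)} = \frac{p}{3}$
$y = - \frac{5}{4}$ ($y = \left(-5\right) \frac{1}{4} = - \frac{5}{4} \approx -1.25$)
$c = 18$
$U{\left(Z,d \right)} = \frac{3 \left(18 + d\right)}{4 Z}$ ($U{\left(Z,d \right)} = \frac{d + 18}{Z + \frac{Z}{3}} = \frac{18 + d}{\frac{4}{3} Z} = \left(18 + d\right) \frac{3}{4 Z} = \frac{3 \left(18 + d\right)}{4 Z}$)
$x{\left(-11 \right)} U{\left(-6,y \right)} + \left(30 - 48\right) = - 9 \frac{3 \left(18 - \frac{5}{4}\right)}{4 \left(-6\right)} + \left(30 - 48\right) = - 9 \cdot \frac{3}{4} \left(- \frac{1}{6}\right) \frac{67}{4} - 18 = \left(-9\right) \left(- \frac{67}{32}\right) - 18 = \frac{603}{32} - 18 = \frac{27}{32}$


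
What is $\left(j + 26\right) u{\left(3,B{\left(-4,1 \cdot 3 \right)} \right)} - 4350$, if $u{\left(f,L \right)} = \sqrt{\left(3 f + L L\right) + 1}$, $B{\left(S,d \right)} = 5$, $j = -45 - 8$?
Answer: $-4350 - 27 \sqrt{35} \approx -4509.7$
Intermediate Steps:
$j = -53$
$u{\left(f,L \right)} = \sqrt{1 + L^{2} + 3 f}$ ($u{\left(f,L \right)} = \sqrt{\left(3 f + L^{2}\right) + 1} = \sqrt{\left(L^{2} + 3 f\right) + 1} = \sqrt{1 + L^{2} + 3 f}$)
$\left(j + 26\right) u{\left(3,B{\left(-4,1 \cdot 3 \right)} \right)} - 4350 = \left(-53 + 26\right) \sqrt{1 + 5^{2} + 3 \cdot 3} - 4350 = - 27 \sqrt{1 + 25 + 9} - 4350 = - 27 \sqrt{35} - 4350 = -4350 - 27 \sqrt{35}$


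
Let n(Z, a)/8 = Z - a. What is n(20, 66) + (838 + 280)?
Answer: 750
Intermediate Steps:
n(Z, a) = -8*a + 8*Z (n(Z, a) = 8*(Z - a) = -8*a + 8*Z)
n(20, 66) + (838 + 280) = (-8*66 + 8*20) + (838 + 280) = (-528 + 160) + 1118 = -368 + 1118 = 750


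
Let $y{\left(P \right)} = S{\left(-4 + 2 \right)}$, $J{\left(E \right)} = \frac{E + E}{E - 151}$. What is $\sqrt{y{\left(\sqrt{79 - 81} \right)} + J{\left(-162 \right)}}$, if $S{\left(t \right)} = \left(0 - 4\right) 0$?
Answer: $\frac{18 \sqrt{313}}{313} \approx 1.0174$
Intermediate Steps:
$S{\left(t \right)} = 0$ ($S{\left(t \right)} = \left(-4\right) 0 = 0$)
$J{\left(E \right)} = \frac{2 E}{-151 + E}$
$y{\left(P \right)} = 0$
$\sqrt{y{\left(\sqrt{79 - 81} \right)} + J{\left(-162 \right)}} = \sqrt{0 + 2 \left(-162\right) \frac{1}{-151 - 162}} = \sqrt{0 + 2 \left(-162\right) \frac{1}{-313}} = \sqrt{0 + 2 \left(-162\right) \left(- \frac{1}{313}\right)} = \sqrt{0 + \frac{324}{313}} = \sqrt{\frac{324}{313}} = \frac{18 \sqrt{313}}{313}$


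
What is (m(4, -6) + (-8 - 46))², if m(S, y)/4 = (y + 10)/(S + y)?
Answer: 3844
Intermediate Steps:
m(S, y) = 4*(10 + y)/(S + y) (m(S, y) = 4*((y + 10)/(S + y)) = 4*((10 + y)/(S + y)) = 4*(10 + y)/(S + y))
(m(4, -6) + (-8 - 46))² = (4*(10 - 6)/(4 - 6) + (-8 - 46))² = (4*4/(-2) - 54)² = (4*(-½)*4 - 54)² = (-8 - 54)² = (-62)² = 3844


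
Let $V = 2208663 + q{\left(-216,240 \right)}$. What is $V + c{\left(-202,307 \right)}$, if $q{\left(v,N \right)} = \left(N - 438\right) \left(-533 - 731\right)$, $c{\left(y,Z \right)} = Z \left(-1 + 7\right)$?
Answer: $2460777$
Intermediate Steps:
$c{\left(y,Z \right)} = 6 Z$ ($c{\left(y,Z \right)} = Z 6 = 6 Z$)
$q{\left(v,N \right)} = 553632 - 1264 N$ ($q{\left(v,N \right)} = \left(-438 + N\right) \left(-1264\right) = 553632 - 1264 N$)
$V = 2458935$ ($V = 2208663 + \left(553632 - 303360\right) = 2208663 + 250272 = 2458935$)
$V + c{\left(-202,307 \right)} = 2458935 + 6 \cdot 307 = 2458935 + 1842 = 2460777$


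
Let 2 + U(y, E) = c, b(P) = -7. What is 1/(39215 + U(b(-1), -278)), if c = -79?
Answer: 1/39134 ≈ 2.5553e-5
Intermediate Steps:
U(y, E) = -81 (U(y, E) = -2 - 79 = -81)
1/(39215 + U(b(-1), -278)) = 1/(39215 - 81) = 1/39134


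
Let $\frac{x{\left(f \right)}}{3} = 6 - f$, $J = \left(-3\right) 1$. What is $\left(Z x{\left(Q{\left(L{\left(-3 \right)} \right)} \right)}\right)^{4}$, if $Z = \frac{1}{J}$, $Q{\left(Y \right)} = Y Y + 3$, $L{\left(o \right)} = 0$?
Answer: $81$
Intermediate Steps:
$Q{\left(Y \right)} = 3 + Y^{2}$ ($Q{\left(Y \right)} = Y^{2} + 3 = 3 + Y^{2}$)
$J = -3$
$x{\left(f \right)} = 18 - 3 f$ ($x{\left(f \right)} = 3 \left(6 - f\right) = 18 - 3 f$)
$Z = - \frac{1}{3}$ ($Z = \frac{1}{-3} = - \frac{1}{3} \approx -0.33333$)
$\left(Z x{\left(Q{\left(L{\left(-3 \right)} \right)} \right)}\right)^{4} = \left(- \frac{18 - 3 \left(3 + 0^{2}\right)}{3}\right)^{4} = \left(- \frac{18 - 3 \left(3 + 0\right)}{3}\right)^{4} = \left(- \frac{18 - 9}{3}\right)^{4} = \left(\left(- \frac{1}{3}\right) 9\right)^{4} = \left(-3\right)^{4} = 81$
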